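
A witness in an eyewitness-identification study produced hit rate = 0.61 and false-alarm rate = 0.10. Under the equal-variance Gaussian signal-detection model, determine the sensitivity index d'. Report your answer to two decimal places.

d' = 1.56

z(H) = z(0.61) = 0.2793
z(FA) = z(0.10) = -1.2816
d' = z(H) − z(FA) = 0.2793 − (-1.2816) = 1.5609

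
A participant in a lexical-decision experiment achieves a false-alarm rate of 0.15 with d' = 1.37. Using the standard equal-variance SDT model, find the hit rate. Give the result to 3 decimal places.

hit rate = 0.631

z(false-alarm rate) = z(0.15) = -1.0364
z(H) = z(FA) + d' = -1.0364 + 1.37 = 0.3336
hit rate = Φ(0.3336) = 0.6307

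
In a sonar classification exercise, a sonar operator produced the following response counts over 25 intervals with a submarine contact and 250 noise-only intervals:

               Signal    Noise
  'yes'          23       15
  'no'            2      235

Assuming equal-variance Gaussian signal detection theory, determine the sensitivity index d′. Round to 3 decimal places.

H = 23/25 = 0.9200
FA = 15/250 = 0.0600
z(0.9200) = 1.4051, z(0.0600) = -1.5548
d' = z(H) − z(FA) = 1.4051 − (-1.5548) = 2.9599

d′ = 2.960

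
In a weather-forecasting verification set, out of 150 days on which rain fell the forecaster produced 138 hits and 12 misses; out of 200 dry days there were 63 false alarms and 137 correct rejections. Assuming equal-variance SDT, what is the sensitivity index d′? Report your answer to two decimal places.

H = 138/150 = 0.9200
FA = 63/200 = 0.3150
Φ⁻¹(0.9200) = 1.4051, Φ⁻¹(0.3150) = -0.4817
d' = z(H) − z(FA) = 1.4051 − (-0.4817) = 1.8868

d′ = 1.89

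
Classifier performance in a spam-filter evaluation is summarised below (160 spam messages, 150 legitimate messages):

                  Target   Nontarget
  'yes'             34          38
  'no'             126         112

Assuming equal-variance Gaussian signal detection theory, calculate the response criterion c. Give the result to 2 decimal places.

H = 34/160 = 0.2125
FA = 38/150 = 0.2533
z(0.2125) = -0.7978, z(0.2533) = -0.6641
c = −½·[z(H) + z(FA)] = −0.5 × (-0.7978 + (-0.6641)) = 0.73095
c > 0: the classifier has a conservative response bias.

c = 0.73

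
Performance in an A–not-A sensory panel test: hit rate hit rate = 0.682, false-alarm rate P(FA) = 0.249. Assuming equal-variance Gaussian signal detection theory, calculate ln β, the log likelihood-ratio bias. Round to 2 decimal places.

ln β = 0.12

z(H) = z(0.682) = 0.473
z(FA) = z(0.249) = -0.678
ln β = −½·[z(H)² − z(FA)²] = −0.5 × (0.224 − 0.460) = 0.118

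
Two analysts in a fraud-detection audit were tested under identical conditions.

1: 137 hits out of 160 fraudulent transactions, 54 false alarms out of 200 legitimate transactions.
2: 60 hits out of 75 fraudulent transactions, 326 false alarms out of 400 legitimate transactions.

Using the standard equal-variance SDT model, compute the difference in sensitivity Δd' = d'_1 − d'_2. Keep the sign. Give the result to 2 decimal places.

1: z(0.8562) = 1.063, z(0.2700) = -0.613, d' = 1.676
2: z(0.8000) = 0.842, z(0.8150) = 0.896, d' = -0.054
Δd' = d'_1 − d'_2 = 1.676 − (-0.054) = 1.730
1 has the higher sensitivity.

Δd' = 1.73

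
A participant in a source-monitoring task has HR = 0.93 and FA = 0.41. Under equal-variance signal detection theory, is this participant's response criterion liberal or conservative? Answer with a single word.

liberal

z(H) = 1.476, z(FA) = -0.228
c = −½·(z(H) + z(FA)) = -0.624
c < 0 → liberal criterion (biased toward responding “yes”).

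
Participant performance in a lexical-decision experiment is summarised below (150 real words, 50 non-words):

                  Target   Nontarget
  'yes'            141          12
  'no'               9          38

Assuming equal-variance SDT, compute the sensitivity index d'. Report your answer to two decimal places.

H = 141/150 = 0.9400
FA = 12/50 = 0.2400
z(H) = z(0.9400) = 1.5548
z(FA) = z(0.2400) = -0.7063
d' = z(H) − z(FA) = 1.5548 − (-0.7063) = 2.2611

d' = 2.26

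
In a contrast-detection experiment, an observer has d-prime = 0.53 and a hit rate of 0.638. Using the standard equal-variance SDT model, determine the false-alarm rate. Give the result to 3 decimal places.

false-alarm rate = 0.430

z(hit rate) = z(0.638) = 0.3531
z(FA) = z(H) − d' = 0.3531 − 0.53 = -0.1769
false-alarm rate = Φ(-0.1769) = 0.4298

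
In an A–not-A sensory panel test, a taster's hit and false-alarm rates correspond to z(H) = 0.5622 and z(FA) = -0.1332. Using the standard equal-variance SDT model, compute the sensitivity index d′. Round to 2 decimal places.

d' = z(H) − z(FA) = 0.5622 − (-0.1332) = 0.6954

d′ = 0.70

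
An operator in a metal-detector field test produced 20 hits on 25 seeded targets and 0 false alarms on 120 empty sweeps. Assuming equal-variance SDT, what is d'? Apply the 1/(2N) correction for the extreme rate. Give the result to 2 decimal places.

d' = 3.48

The false-alarm rate is 0/120 = 0, so apply the 1/(2N) correction: FA → 1/(2·120) = 0.00417.
z(H) = z(0.80000) = 0.842
z(FA) = z(0.00417) = -2.638
d' = 0.842 − (-2.638) = 3.480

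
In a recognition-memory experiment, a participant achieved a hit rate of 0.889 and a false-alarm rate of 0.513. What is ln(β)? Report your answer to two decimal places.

Φ⁻¹(H) = Φ⁻¹(0.889) = 1.221
Φ⁻¹(FA) = Φ⁻¹(0.513) = 0.033
ln β = −½·[z(H)² − z(FA)²] = −0.5 × (1.491 − 0.001) = -0.745

ln β = -0.75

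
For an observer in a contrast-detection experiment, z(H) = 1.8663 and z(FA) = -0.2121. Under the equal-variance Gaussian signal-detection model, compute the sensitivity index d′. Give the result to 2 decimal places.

d' = z(H) − z(FA) = 1.8663 − (-0.2121) = 2.0784

d′ = 2.08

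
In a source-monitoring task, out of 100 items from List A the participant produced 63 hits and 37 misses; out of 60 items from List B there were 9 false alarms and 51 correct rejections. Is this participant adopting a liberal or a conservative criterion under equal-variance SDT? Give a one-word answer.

z(H) = 0.332, z(FA) = -1.036
c = −½·(z(H) + z(FA)) = 0.352
c > 0 → conservative criterion (biased toward responding “no”).

conservative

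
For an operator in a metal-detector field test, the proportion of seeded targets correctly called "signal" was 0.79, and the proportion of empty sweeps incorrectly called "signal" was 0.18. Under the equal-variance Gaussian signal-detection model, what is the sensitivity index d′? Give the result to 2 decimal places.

d′ = 1.72

Φ⁻¹(0.79) = 0.806, Φ⁻¹(0.18) = -0.915
d' = z(H) − z(FA) = 0.806 − (-0.915) = 1.721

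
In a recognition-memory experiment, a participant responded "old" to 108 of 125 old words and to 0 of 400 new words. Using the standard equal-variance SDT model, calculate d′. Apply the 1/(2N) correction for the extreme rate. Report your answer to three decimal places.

The false-alarm rate is 0/400 = 0, so apply the 1/(2N) correction: FA → 1/(2·400) = 0.00125.
z(H) = z(0.86400) = 1.0985
z(FA) = z(0.00125) = -3.0233
d' = 1.0985 − (-3.0233) = 4.1218

d′ = 4.122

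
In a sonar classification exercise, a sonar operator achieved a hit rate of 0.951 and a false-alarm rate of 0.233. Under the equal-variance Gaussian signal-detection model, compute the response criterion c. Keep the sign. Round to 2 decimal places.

z(H) = 1.655
z(FA) = -0.729
c = −½·[z(H) + z(FA)] = −0.5 × (1.655 + (-0.729)) = -0.463

c = -0.46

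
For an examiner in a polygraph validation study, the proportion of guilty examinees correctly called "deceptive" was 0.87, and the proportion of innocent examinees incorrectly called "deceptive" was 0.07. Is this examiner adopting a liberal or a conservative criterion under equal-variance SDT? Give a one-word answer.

conservative

z(H) = 1.126, z(FA) = -1.476
c = −½·(z(H) + z(FA)) = 0.175
c > 0 → conservative criterion (biased toward responding “no”).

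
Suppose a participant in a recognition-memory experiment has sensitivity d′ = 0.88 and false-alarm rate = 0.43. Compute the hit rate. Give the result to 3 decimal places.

z(false-alarm rate) = z(0.43) = -0.1764
z(H) = z(FA) + d' = -0.1764 + 0.88 = 0.7036
hit rate = Φ(0.7036) = 0.7592

hit rate = 0.759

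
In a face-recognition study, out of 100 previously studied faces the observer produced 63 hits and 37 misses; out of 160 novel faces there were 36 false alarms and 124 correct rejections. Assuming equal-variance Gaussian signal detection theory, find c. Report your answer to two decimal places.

c = 0.21

H = 63/100 = 0.6300
FA = 36/160 = 0.2250
z(H) = z(0.6300) = 0.3319
z(FA) = z(0.2250) = -0.7554
c = −½·[z(H) + z(FA)] = −0.5 × (0.3319 + (-0.7554)) = 0.21175
c > 0: the observer has a conservative response bias.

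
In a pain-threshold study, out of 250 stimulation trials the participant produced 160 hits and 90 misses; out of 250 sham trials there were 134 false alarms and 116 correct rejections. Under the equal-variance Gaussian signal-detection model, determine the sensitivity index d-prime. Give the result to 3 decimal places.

d-prime = 0.268

H = 160/250 = 0.6400
FA = 134/250 = 0.5360
z(H) = z(0.6400) = 0.3585
z(FA) = z(0.5360) = 0.0904
d' = z(H) − z(FA) = 0.3585 − 0.0904 = 0.2681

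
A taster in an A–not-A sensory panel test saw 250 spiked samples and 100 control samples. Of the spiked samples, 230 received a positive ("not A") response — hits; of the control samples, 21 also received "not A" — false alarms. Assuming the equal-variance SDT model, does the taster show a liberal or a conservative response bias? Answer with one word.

liberal

z(H) = 1.405, z(FA) = -0.806
c = −½·(z(H) + z(FA)) = -0.2995
c < 0 → liberal criterion (biased toward responding “yes”).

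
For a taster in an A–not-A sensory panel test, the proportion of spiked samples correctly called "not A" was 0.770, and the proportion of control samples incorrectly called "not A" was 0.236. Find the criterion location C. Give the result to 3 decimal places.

z(0.770) = 0.7388, z(0.236) = -0.7192
c = −½·[z(H) + z(FA)] = −0.5 × (0.7388 + (-0.7192)) = -0.0098
c < 0: the taster has a liberal response bias.

C = -0.010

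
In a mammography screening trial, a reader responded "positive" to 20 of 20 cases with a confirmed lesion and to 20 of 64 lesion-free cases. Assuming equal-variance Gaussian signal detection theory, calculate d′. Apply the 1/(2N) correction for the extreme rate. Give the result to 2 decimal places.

d′ = 2.45

The hit rate is 20/20 = 1, so apply the 1/(2N) correction: H → 1 − 1/(2·20) = 0.97500.
z(H) = z(0.97500) = 1.960
z(FA) = z(0.31250) = -0.489
d' = 1.960 − (-0.489) = 2.449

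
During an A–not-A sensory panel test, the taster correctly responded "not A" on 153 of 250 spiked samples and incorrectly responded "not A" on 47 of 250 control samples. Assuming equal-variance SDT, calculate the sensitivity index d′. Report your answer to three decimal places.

d′ = 1.170

H = 153/250 = 0.6120
FA = 47/250 = 0.1880
Φ⁻¹(0.6120) = 0.2845, Φ⁻¹(0.1880) = -0.8853
d' = z(H) − z(FA) = 0.2845 − (-0.8853) = 1.1698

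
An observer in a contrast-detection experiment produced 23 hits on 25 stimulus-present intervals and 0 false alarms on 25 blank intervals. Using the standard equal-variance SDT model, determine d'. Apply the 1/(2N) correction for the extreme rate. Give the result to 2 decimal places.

The false-alarm rate is 0/25 = 0, so apply the 1/(2N) correction: FA → 1/(2·25) = 0.02000.
z(H) = z(0.92000) = 1.405
z(FA) = z(0.02000) = -2.054
d' = 1.405 − (-2.054) = 3.459

d' = 3.46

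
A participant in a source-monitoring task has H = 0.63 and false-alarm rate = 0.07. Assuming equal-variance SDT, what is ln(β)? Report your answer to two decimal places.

ln β = 1.03

z(H) = z(0.63) = 0.332
z(FA) = z(0.07) = -1.476
ln β = −½·[z(H)² − z(FA)²] = −0.5 × (0.110 − 2.179) = 1.0345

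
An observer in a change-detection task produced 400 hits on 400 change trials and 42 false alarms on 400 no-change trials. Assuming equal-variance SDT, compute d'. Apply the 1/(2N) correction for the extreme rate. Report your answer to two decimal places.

d' = 4.28

The hit rate is 400/400 = 1, so apply the 1/(2N) correction: H → 1 − 1/(2·400) = 0.99875.
z(H) = z(0.99875) = 3.023
z(FA) = z(0.10500) = -1.254
d' = 3.023 − (-1.254) = 4.277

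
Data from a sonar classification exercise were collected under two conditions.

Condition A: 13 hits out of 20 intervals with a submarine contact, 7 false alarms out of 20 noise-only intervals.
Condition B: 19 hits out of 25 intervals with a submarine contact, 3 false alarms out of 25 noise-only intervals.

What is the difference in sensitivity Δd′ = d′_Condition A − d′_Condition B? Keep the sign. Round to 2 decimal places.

Condition A: z(0.6500) = 0.385, z(0.3500) = -0.385, d' = 0.770
Condition B: z(0.7600) = 0.706, z(0.1200) = -1.175, d' = 1.881
Δd' = d'_Condition A − d'_Condition B = 0.770 − 1.881 = -1.111
Condition B has the higher sensitivity.

Δd′ = -1.11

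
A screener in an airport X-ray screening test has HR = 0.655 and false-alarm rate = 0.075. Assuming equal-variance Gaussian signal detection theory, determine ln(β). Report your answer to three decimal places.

ln β = 0.957

Φ⁻¹(H) = 0.3989
Φ⁻¹(FA) = -1.4395
ln β = −½·[z(H)² − z(FA)²] = −0.5 × (0.1591 − 2.0722) = 0.95655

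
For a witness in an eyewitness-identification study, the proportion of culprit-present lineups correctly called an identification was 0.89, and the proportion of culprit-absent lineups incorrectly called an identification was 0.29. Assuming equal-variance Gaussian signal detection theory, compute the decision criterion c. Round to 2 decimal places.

c = -0.34

z(0.89) = 1.227, z(0.29) = -0.553
c = −½·[z(H) + z(FA)] = −0.5 × (1.227 + (-0.553)) = -0.337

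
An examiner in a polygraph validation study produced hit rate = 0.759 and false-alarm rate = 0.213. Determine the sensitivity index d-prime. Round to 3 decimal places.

d-prime = 1.499

z(H) = z(0.759) = 0.7031
z(FA) = z(0.213) = -0.7961
d' = z(H) − z(FA) = 0.7031 − (-0.7961) = 1.4992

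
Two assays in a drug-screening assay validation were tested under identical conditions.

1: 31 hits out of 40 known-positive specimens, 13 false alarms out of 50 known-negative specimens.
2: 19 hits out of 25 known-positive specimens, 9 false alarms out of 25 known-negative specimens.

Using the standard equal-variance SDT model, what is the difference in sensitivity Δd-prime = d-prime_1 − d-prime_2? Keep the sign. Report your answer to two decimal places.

1: z(0.7750) = 0.755, z(0.2600) = -0.643, d' = 1.398
2: z(0.7600) = 0.706, z(0.3600) = -0.358, d' = 1.064
Δd' = d'_1 − d'_2 = 1.398 − 1.064 = 0.334
1 has the higher sensitivity.

Δd-prime = 0.33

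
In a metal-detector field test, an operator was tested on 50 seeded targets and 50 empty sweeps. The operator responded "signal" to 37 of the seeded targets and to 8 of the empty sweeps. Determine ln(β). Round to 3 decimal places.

H = 37/50 = 0.7400
FA = 8/50 = 0.1600
z(0.7400) = 0.6433, z(0.1600) = -0.9945
ln β = −½·[z(H)² − z(FA)²] = −0.5 × (0.4138 − 0.9890) = 0.2876

ln β = 0.288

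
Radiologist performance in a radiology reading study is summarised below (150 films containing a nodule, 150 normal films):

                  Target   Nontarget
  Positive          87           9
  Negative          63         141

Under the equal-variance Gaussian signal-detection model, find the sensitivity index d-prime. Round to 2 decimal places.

H = 87/150 = 0.5800
FA = 9/150 = 0.0600
z(H) = 0.202
z(FA) = -1.555
d' = z(H) − z(FA) = 0.202 − (-1.555) = 1.757

d-prime = 1.76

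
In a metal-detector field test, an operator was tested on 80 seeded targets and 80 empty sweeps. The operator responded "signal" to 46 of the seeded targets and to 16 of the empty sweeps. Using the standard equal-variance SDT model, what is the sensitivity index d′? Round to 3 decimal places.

H = 46/80 = 0.5750
FA = 16/80 = 0.2000
z(0.5750) = 0.1891, z(0.2000) = -0.8416
d' = z(H) − z(FA) = 0.1891 − (-0.8416) = 1.0307

d′ = 1.031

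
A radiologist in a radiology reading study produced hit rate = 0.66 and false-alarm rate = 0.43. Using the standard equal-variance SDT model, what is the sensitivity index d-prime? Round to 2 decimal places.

z(H) = z(0.66) = 0.4125
z(FA) = z(0.43) = -0.1764
d' = z(H) − z(FA) = 0.4125 − (-0.1764) = 0.5889

d-prime = 0.59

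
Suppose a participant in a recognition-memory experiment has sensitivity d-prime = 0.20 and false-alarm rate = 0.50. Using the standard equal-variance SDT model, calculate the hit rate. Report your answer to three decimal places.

hit rate = 0.579

z(false-alarm rate) = z(0.50) = 0.0000
z(H) = z(FA) + d' = 0.0000 + 0.20 = 0.2000
hit rate = Φ(0.2000) = 0.5793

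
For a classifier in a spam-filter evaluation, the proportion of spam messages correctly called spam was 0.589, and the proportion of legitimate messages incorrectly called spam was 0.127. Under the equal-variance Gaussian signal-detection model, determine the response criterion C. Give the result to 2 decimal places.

C = 0.46

z(0.589) = 0.2250, z(0.127) = -1.1407
c = −½·[z(H) + z(FA)] = −0.5 × (0.2250 + (-1.1407)) = 0.45785
c > 0: the classifier has a conservative response bias.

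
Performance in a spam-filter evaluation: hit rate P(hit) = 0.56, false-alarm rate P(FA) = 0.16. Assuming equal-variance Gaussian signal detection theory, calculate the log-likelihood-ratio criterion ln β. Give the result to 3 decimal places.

ln β = 0.483

z(H) = z(0.56) = 0.1510
z(FA) = z(0.16) = -0.9945
ln β = −½·[z(H)² − z(FA)²] = −0.5 × (0.0228 − 0.9890) = 0.4831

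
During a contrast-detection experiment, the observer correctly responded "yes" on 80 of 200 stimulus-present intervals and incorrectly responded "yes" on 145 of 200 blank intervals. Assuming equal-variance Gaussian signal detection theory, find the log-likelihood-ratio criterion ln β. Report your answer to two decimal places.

ln β = 0.15

H = 80/200 = 0.4000
FA = 145/200 = 0.7250
Φ⁻¹(0.4000) = -0.253, Φ⁻¹(0.7250) = 0.598
ln β = −½·[z(H)² − z(FA)²] = −0.5 × (0.064 − 0.358) = 0.147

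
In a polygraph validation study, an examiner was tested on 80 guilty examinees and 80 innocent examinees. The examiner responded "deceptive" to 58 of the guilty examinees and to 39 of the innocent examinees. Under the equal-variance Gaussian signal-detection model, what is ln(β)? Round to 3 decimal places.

H = 58/80 = 0.7250
FA = 39/80 = 0.4875
Φ⁻¹(H) = Φ⁻¹(0.7250) = 0.5978
Φ⁻¹(FA) = Φ⁻¹(0.4875) = -0.0313
ln β = −½·[z(H)² − z(FA)²] = −0.5 × (0.3574 − 0.0010) = -0.1782

ln β = -0.178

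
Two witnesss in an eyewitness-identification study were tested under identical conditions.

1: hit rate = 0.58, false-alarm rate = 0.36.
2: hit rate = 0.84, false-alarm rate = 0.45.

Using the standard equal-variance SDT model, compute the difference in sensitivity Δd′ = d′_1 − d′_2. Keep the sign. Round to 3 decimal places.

Δd′ = -0.560

1: z(0.58) = 0.2019, z(0.36) = -0.3585, d' = 0.5604
2: z(0.84) = 0.9945, z(0.45) = -0.1257, d' = 1.1202
Δd' = d'_1 − d'_2 = 0.5604 − 1.1202 = -0.5598
2 has the higher sensitivity.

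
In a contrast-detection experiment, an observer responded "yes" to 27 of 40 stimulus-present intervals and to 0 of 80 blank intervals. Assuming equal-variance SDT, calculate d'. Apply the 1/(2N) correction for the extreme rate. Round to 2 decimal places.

The false-alarm rate is 0/80 = 0, so apply the 1/(2N) correction: FA → 1/(2·80) = 0.00625.
z(H) = z(0.67500) = 0.454
z(FA) = z(0.00625) = -2.498
d' = 0.454 − (-2.498) = 2.952

d' = 2.95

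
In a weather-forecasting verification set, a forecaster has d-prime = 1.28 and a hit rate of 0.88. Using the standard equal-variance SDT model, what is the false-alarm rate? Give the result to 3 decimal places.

false-alarm rate = 0.458

z(hit rate) = z(0.88) = 1.1750
z(FA) = z(H) − d' = 1.1750 − 1.28 = -0.1050
false-alarm rate = Φ(-0.1050) = 0.4582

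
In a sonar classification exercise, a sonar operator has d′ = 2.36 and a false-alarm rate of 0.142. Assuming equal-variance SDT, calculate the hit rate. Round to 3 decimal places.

z(false-alarm rate) = z(0.142) = -1.0714
z(H) = z(FA) + d' = -1.0714 + 2.36 = 1.2886
hit rate = Φ(1.2886) = 0.9012

hit rate = 0.901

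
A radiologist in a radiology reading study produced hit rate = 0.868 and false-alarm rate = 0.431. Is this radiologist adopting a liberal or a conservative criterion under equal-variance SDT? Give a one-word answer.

liberal

z(H) = 1.117, z(FA) = -0.174
c = −½·(z(H) + z(FA)) = -0.4715
c < 0 → liberal criterion (biased toward responding “yes”).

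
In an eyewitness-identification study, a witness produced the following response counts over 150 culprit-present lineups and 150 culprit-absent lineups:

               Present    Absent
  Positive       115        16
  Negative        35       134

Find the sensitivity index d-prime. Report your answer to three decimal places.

d-prime = 1.972

H = 115/150 = 0.7667
FA = 16/150 = 0.1067
z(0.7667) = 0.7280, z(0.1067) = -1.2443
d' = z(H) − z(FA) = 0.7280 − (-1.2443) = 1.9723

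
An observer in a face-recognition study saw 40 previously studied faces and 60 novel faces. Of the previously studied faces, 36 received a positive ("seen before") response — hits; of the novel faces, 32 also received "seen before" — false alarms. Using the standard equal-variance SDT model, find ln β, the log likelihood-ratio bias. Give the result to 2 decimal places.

ln β = -0.82

H = 36/40 = 0.9000
FA = 32/60 = 0.5333
z(H) = 1.282
z(FA) = 0.084
ln β = −½·[z(H)² − z(FA)²] = −0.5 × (1.644 − 0.007) = -0.8185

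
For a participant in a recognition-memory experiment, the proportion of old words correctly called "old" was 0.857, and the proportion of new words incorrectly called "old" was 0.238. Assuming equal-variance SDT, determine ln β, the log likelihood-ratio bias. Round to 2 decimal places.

z(H) = z(0.857) = 1.067
z(FA) = z(0.238) = -0.713
ln β = −½·[z(H)² − z(FA)²] = −0.5 × (1.138 − 0.508) = -0.315

ln β = -0.32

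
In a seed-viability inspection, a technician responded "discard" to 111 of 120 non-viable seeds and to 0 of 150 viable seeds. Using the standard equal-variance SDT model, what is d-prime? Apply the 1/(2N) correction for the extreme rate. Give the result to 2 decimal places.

d-prime = 4.15

The false-alarm rate is 0/150 = 0, so apply the 1/(2N) correction: FA → 1/(2·150) = 0.00333.
z(H) = z(0.92500) = 1.440
z(FA) = z(0.00333) = -2.713
d' = 1.440 − (-2.713) = 4.153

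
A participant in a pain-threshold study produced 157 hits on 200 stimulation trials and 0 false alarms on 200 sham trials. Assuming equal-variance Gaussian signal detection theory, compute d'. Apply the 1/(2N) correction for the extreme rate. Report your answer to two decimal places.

The false-alarm rate is 0/200 = 0, so apply the 1/(2N) correction: FA → 1/(2·200) = 0.00250.
z(H) = z(0.78500) = 0.789
z(FA) = z(0.00250) = -2.807
d' = 0.789 − (-2.807) = 3.596

d' = 3.60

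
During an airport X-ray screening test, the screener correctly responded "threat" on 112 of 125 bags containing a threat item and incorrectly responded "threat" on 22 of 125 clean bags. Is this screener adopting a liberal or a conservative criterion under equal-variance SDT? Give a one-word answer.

liberal

z(H) = 1.259, z(FA) = -0.931
c = −½·(z(H) + z(FA)) = -0.164
c < 0 → liberal criterion (biased toward responding “yes”).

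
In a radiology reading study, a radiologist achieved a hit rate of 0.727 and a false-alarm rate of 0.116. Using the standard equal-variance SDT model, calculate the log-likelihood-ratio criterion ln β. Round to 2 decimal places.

z(H) = 0.604
z(FA) = -1.195
ln β = −½·[z(H)² − z(FA)²] = −0.5 × (0.365 − 1.428) = 0.5315

ln β = 0.53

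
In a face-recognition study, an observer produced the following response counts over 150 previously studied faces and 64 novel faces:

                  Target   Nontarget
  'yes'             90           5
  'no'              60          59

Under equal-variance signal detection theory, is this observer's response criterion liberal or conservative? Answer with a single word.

z(H) = 0.253, z(FA) = -1.418
c = −½·(z(H) + z(FA)) = 0.5825
c > 0 → conservative criterion (biased toward responding “no”).

conservative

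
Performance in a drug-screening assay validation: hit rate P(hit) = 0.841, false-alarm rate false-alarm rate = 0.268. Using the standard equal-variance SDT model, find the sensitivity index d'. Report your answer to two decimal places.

d' = 1.62

z(H) = z(0.841) = 0.999
z(FA) = z(0.268) = -0.619
d' = z(H) − z(FA) = 0.999 − (-0.619) = 1.618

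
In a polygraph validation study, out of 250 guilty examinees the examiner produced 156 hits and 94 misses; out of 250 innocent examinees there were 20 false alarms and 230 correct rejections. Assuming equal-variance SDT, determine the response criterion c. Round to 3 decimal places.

c = 0.545

H = 156/250 = 0.6240
FA = 20/250 = 0.0800
z(H) = 0.3160
z(FA) = -1.4051
c = −½·[z(H) + z(FA)] = −0.5 × (0.3160 + (-1.4051)) = 0.54455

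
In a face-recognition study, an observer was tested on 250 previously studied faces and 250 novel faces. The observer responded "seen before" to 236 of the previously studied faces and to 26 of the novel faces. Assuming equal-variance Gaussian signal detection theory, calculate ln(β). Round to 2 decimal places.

ln β = -0.47

H = 236/250 = 0.9440
FA = 26/250 = 0.1040
Φ⁻¹(0.9440) = 1.589, Φ⁻¹(0.1040) = -1.259
ln β = −½·[z(H)² − z(FA)²] = −0.5 × (2.525 − 1.585) = -0.470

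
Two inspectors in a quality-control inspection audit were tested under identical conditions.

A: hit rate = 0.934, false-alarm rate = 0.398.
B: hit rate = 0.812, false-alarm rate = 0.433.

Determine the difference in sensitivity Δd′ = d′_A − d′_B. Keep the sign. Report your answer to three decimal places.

A: z(0.934) = 1.5063, z(0.398) = -0.2585, d' = 1.7648
B: z(0.812) = 0.8853, z(0.433) = -0.1687, d' = 1.0540
Δd' = d'_A − d'_B = 1.7648 − 1.0540 = 0.7108
A has the higher sensitivity.

Δd′ = 0.711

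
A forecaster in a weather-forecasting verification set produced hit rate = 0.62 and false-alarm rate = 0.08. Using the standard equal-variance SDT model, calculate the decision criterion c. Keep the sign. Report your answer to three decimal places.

z(H) = z(0.62) = 0.3055
z(FA) = z(0.08) = -1.4051
c = −½·[z(H) + z(FA)] = −0.5 × (0.3055 + (-1.4051)) = 0.5498

c = 0.550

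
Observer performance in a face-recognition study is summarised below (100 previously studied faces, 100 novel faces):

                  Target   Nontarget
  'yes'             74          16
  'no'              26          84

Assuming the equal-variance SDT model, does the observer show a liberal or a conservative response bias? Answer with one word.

z(H) = 0.643, z(FA) = -0.994
c = −½·(z(H) + z(FA)) = 0.1755
c > 0 → conservative criterion (biased toward responding “no”).

conservative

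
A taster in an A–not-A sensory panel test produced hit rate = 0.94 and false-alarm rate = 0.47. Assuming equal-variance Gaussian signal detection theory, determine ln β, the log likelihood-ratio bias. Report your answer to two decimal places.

ln β = -1.21

z(H) = z(0.94) = 1.555
z(FA) = z(0.47) = -0.075
ln β = −½·[z(H)² − z(FA)²] = −0.5 × (2.418 − 0.006) = -1.206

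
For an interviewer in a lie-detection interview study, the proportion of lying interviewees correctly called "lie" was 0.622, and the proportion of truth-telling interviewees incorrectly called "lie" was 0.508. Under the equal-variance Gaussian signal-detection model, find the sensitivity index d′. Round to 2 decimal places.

d′ = 0.29

z(H) = z(0.622) = 0.311
z(FA) = z(0.508) = 0.020
d' = z(H) − z(FA) = 0.311 − 0.020 = 0.291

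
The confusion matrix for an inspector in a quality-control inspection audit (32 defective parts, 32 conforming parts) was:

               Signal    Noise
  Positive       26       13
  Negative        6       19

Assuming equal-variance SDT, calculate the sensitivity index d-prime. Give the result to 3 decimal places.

d-prime = 1.124

H = 26/32 = 0.8125
FA = 13/32 = 0.4062
z(0.8125) = 0.8871, z(0.4062) = -0.2373
d' = z(H) − z(FA) = 0.8871 − (-0.2373) = 1.1244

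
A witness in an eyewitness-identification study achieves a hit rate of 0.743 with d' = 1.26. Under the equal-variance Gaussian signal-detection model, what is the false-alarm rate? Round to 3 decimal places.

false-alarm rate = 0.272

z(hit rate) = z(0.743) = 0.6526
z(FA) = z(H) − d' = 0.6526 − 1.26 = -0.6074
false-alarm rate = Φ(-0.6074) = 0.2718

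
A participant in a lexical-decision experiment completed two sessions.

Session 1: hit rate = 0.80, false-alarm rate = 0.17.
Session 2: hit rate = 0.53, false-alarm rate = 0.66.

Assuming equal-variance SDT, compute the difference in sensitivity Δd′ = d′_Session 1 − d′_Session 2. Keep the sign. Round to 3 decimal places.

Session 1: z(0.80) = 0.8416, z(0.17) = -0.9542, d' = 1.7958
Session 2: z(0.53) = 0.0753, z(0.66) = 0.4125, d' = -0.3372
Δd' = d'_Session 1 − d'_Session 2 = 1.7958 − (-0.3372) = 2.1330
Session 1 has the higher sensitivity.

Δd′ = 2.133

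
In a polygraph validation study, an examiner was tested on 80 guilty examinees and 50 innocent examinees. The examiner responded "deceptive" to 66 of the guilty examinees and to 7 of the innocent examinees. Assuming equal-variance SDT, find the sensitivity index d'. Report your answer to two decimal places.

H = 66/80 = 0.8250
FA = 7/50 = 0.1400
z(H) = 0.9346
z(FA) = -1.0803
d' = z(H) − z(FA) = 0.9346 − (-1.0803) = 2.0149

d' = 2.01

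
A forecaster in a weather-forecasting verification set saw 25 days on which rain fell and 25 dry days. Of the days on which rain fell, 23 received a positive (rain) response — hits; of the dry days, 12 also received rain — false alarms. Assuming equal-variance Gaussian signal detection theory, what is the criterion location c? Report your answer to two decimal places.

H = 23/25 = 0.9200
FA = 12/25 = 0.4800
z(0.9200) = 1.4051, z(0.4800) = -0.0502
c = −½·[z(H) + z(FA)] = −0.5 × (1.4051 + (-0.0502)) = -0.67745
c < 0: the forecaster has a liberal response bias.

c = -0.68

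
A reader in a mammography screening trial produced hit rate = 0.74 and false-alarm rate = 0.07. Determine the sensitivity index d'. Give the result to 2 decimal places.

d' = 2.12

z(H) = z(0.74) = 0.643
z(FA) = z(0.07) = -1.476
d' = z(H) − z(FA) = 0.643 − (-1.476) = 2.119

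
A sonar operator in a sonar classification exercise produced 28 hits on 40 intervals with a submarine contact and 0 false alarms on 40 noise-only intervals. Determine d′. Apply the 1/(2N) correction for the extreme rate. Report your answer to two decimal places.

The false-alarm rate is 0/40 = 0, so apply the 1/(2N) correction: FA → 1/(2·40) = 0.01250.
z(H) = z(0.70000) = 0.524
z(FA) = z(0.01250) = -2.241
d' = 0.524 − (-2.241) = 2.765

d′ = 2.77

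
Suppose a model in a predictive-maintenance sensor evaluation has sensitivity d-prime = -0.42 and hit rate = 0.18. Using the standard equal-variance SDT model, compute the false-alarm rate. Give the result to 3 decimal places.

z(hit rate) = z(0.18) = -0.9154
z(FA) = z(H) − d' = -0.9154 − (-0.42) = -0.4954
false-alarm rate = Φ(-0.4954) = 0.3102

false-alarm rate = 0.310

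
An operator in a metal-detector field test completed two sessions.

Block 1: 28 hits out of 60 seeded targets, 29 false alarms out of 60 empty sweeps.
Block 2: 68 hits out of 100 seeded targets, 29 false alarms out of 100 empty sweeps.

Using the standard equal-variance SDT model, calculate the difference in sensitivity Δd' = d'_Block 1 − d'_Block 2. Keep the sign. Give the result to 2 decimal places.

Δd' = -1.06

Block 1: z(0.4667) = -0.084, z(0.4833) = -0.042, d' = -0.042
Block 2: z(0.6800) = 0.468, z(0.2900) = -0.553, d' = 1.021
Δd' = d'_Block 1 − d'_Block 2 = -0.042 − 1.021 = -1.063
Block 2 has the higher sensitivity.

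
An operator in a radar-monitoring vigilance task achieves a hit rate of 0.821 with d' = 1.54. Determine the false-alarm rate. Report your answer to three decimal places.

false-alarm rate = 0.267

z(hit rate) = z(0.821) = 0.9192
z(FA) = z(H) − d' = 0.9192 − 1.54 = -0.6208
false-alarm rate = Φ(-0.6208) = 0.2674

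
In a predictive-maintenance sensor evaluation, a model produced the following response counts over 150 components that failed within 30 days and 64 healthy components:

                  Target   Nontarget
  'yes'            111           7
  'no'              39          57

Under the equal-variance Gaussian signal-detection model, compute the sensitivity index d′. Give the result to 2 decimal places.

H = 111/150 = 0.7400
FA = 7/64 = 0.1094
Φ⁻¹(H) = Φ⁻¹(0.7400) = 0.643
Φ⁻¹(FA) = Φ⁻¹(0.1094) = -1.230
d' = z(H) − z(FA) = 0.643 − (-1.230) = 1.873

d′ = 1.87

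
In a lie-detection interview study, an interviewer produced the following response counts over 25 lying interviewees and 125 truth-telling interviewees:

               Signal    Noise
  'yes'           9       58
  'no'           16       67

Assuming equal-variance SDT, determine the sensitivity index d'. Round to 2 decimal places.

d' = -0.27

H = 9/25 = 0.3600
FA = 58/125 = 0.4640
z(H) = -0.358
z(FA) = -0.090
d' = z(H) − z(FA) = -0.358 − (-0.090) = -0.268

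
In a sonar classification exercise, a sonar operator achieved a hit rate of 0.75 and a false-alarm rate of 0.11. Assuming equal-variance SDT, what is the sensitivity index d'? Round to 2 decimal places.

d' = 1.90

z(0.75) = 0.674, z(0.11) = -1.227
d' = z(H) − z(FA) = 0.674 − (-1.227) = 1.901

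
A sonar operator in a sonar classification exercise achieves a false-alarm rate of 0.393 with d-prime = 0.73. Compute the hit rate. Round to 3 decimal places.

z(false-alarm rate) = z(0.393) = -0.2715
z(H) = z(FA) + d' = -0.2715 + 0.73 = 0.4585
hit rate = Φ(0.4585) = 0.6767

hit rate = 0.677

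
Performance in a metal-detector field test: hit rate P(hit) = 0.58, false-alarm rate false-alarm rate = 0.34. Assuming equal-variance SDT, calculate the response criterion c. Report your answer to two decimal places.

z(H) = 0.202
z(FA) = -0.412
c = −½·[z(H) + z(FA)] = −0.5 × (0.202 + (-0.412)) = 0.105
c > 0: the operator has a conservative response bias.

c = 0.11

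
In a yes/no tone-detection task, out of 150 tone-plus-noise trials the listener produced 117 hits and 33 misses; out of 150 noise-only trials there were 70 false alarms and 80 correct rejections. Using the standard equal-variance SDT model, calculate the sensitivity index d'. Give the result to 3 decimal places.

H = 117/150 = 0.7800
FA = 70/150 = 0.4667
Φ⁻¹(H) = 0.7722
Φ⁻¹(FA) = -0.0836
d' = z(H) − z(FA) = 0.7722 − (-0.0836) = 0.8558

d' = 0.856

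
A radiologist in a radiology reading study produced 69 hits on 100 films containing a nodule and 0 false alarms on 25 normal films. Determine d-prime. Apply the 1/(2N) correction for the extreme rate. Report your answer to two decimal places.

The false-alarm rate is 0/25 = 0, so apply the 1/(2N) correction: FA → 1/(2·25) = 0.02000.
z(H) = z(0.69000) = 0.496
z(FA) = z(0.02000) = -2.054
d' = 0.496 − (-2.054) = 2.550

d-prime = 2.55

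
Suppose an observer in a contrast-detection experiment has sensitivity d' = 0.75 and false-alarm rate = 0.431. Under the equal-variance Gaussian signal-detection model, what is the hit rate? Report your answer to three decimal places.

hit rate = 0.718

z(false-alarm rate) = z(0.431) = -0.1738
z(H) = z(FA) + d' = -0.1738 + 0.75 = 0.5762
hit rate = Φ(0.5762) = 0.7178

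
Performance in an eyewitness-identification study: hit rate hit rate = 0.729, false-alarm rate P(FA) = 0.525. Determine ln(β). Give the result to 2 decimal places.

ln β = -0.18

Φ⁻¹(0.729) = 0.610, Φ⁻¹(0.525) = 0.063
ln β = −½·[z(H)² − z(FA)²] = −0.5 × (0.372 − 0.004) = -0.184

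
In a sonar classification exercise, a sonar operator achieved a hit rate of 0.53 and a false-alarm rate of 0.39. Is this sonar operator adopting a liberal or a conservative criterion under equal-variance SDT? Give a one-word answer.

z(H) = 0.075, z(FA) = -0.279
c = −½·(z(H) + z(FA)) = 0.102
c > 0 → conservative criterion (biased toward responding “no”).

conservative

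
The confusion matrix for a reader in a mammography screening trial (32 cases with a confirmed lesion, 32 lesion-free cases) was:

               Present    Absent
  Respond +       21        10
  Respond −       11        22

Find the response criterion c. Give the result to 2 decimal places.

c = 0.04

H = 21/32 = 0.6562
FA = 10/32 = 0.3125
z(H) = z(0.6562) = 0.402
z(FA) = z(0.3125) = -0.489
c = −½·[z(H) + z(FA)] = −0.5 × (0.402 + (-0.489)) = 0.0435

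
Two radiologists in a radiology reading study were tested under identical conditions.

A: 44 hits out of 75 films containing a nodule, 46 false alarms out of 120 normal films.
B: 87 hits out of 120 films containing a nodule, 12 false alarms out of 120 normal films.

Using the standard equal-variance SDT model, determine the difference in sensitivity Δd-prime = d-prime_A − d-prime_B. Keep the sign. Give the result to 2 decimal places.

A: z(0.5867) = 0.219, z(0.3833) = -0.297, d' = 0.516
B: z(0.7250) = 0.598, z(0.1000) = -1.282, d' = 1.880
Δd' = d'_A − d'_B = 0.516 − 1.880 = -1.364
B has the higher sensitivity.

Δd-prime = -1.36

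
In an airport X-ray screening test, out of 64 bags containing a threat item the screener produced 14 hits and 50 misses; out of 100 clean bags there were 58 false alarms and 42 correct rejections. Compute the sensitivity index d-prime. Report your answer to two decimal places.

H = 14/64 = 0.2188
FA = 58/100 = 0.5800
Φ⁻¹(0.2188) = -0.776, Φ⁻¹(0.5800) = 0.202
d' = z(H) − z(FA) = -0.776 − 0.202 = -0.978

d-prime = -0.98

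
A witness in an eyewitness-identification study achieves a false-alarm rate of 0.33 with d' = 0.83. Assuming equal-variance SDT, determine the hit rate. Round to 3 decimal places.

z(false-alarm rate) = z(0.33) = -0.4399
z(H) = z(FA) + d' = -0.4399 + 0.83 = 0.3901
hit rate = Φ(0.3901) = 0.6518

hit rate = 0.652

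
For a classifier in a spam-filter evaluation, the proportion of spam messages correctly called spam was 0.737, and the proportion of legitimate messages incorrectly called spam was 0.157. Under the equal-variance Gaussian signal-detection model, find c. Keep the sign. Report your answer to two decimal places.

z(H) = z(0.737) = 0.634
z(FA) = z(0.157) = -1.007
c = −½·[z(H) + z(FA)] = −0.5 × (0.634 + (-1.007)) = 0.1865
c > 0: the classifier has a conservative response bias.

c = 0.19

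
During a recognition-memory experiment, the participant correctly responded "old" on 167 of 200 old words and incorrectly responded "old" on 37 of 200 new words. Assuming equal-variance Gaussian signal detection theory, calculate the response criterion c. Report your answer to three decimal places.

c = -0.039

H = 167/200 = 0.8350
FA = 37/200 = 0.1850
z(H) = 0.9741
z(FA) = -0.8965
c = −½·[z(H) + z(FA)] = −0.5 × (0.9741 + (-0.8965)) = -0.0388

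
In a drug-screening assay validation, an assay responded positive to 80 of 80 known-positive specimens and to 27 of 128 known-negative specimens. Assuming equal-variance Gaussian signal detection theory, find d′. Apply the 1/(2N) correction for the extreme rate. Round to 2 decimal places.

The hit rate is 80/80 = 1, so apply the 1/(2N) correction: H → 1 − 1/(2·80) = 0.99375.
z(H) = z(0.99375) = 2.498
z(FA) = z(0.21094) = -0.803
d' = 2.498 − (-0.803) = 3.301

d′ = 3.30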